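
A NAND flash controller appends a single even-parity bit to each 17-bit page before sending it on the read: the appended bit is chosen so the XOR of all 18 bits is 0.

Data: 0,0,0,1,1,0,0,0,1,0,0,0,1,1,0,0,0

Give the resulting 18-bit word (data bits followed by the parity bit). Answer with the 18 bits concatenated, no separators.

000110001000110001

XOR of the 17 data bits: 0⊕0⊕0⊕1⊕1⊕0⊕0⊕0⊕1⊕0⊕0⊕0⊕1⊕1⊕0⊕0⊕0 = 1
Parity bit = 1 (so all 18 bits XOR to 0).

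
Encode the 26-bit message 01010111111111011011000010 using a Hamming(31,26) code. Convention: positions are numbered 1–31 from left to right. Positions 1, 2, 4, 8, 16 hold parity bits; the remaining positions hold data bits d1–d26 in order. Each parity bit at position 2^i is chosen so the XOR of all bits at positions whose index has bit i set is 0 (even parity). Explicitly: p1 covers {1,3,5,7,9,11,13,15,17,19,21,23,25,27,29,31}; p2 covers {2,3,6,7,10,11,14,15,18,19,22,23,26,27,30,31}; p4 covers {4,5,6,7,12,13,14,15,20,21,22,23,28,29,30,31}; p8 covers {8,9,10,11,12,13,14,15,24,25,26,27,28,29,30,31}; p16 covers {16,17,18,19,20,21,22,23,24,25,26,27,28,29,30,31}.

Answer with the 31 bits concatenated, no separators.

Place data at non-parity positions: p1 p2 0 p4 1 0 1 p8 0 1 1 1 1 1 1 p16 1 1 1 0 1 1 0 1 1 0 0 0 0 1 0
p1 (pos 1,3,5,7,9,11,13,15,17,19,21,23,25,27,29,31): XOR of data positions = 0⊕1⊕1⊕0⊕1⊕1⊕1⊕1⊕1⊕1⊕0⊕1⊕0⊕0⊕0 = 1
p2 (pos 2,3,6,7,10,11,14,15,18,19,22,23,26,27,30,31): XOR of data positions = 0⊕0⊕1⊕1⊕1⊕1⊕1⊕1⊕1⊕1⊕0⊕0⊕0⊕1⊕0 = 1
p4 (pos 4,5,6,7,12,13,14,15,20,21,22,23,28,29,30,31): XOR of data positions = 1⊕0⊕1⊕1⊕1⊕1⊕1⊕0⊕1⊕1⊕0⊕0⊕0⊕1⊕0 = 1
p8 (pos 8,9,10,11,12,13,14,15,24,25,26,27,28,29,30,31): XOR of data positions = 0⊕1⊕1⊕1⊕1⊕1⊕1⊕1⊕1⊕0⊕0⊕0⊕0⊕1⊕0 = 1
p16 (pos 16,17,18,19,20,21,22,23,24,25,26,27,28,29,30,31): XOR of data positions = 1⊕1⊕1⊕0⊕1⊕1⊕0⊕1⊕1⊕0⊕0⊕0⊕0⊕1⊕0 = 0
Codeword: 1101101101111110111011011000010

1101101101111110111011011000010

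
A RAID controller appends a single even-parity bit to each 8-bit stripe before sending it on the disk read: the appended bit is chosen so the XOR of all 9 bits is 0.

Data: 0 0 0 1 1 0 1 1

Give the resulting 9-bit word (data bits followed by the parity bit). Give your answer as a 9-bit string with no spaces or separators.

XOR of the 8 data bits: 0⊕0⊕0⊕1⊕1⊕0⊕1⊕1 = 0
Parity bit = 0 (so all 9 bits XOR to 0).

000110110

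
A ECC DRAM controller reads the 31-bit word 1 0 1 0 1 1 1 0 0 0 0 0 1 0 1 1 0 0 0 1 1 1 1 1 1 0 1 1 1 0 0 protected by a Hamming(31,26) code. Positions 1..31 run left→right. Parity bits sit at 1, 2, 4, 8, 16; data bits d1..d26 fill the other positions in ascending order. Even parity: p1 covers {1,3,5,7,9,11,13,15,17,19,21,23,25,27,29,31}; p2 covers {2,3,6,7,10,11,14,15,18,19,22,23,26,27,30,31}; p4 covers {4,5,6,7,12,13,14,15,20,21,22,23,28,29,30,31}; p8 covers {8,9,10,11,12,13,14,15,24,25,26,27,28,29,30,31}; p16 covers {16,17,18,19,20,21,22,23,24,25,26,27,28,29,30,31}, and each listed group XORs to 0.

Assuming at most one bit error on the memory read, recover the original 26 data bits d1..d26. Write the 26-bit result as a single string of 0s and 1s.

11110000100000111111011100

s1 (pos 1,3,5,7,9,11,13,15,17,19,21,23,25,27,29,31): 1⊕1⊕1⊕1⊕0⊕0⊕1⊕1⊕0⊕0⊕1⊕1⊕1⊕1⊕1⊕0 = 1
s2 (pos 2,3,6,7,10,11,14,15,18,19,22,23,26,27,30,31): 0⊕1⊕1⊕1⊕0⊕0⊕0⊕1⊕0⊕0⊕1⊕1⊕0⊕1⊕0⊕0 = 1
s4 (pos 4,5,6,7,12,13,14,15,20,21,22,23,28,29,30,31): 0⊕1⊕1⊕1⊕0⊕1⊕0⊕1⊕1⊕1⊕1⊕1⊕1⊕1⊕0⊕0 = 1
s8 (pos 8,9,10,11,12,13,14,15,24,25,26,27,28,29,30,31): 0⊕0⊕0⊕0⊕0⊕1⊕0⊕1⊕1⊕1⊕0⊕1⊕1⊕1⊕0⊕0 = 1
s16 (pos 16,17,18,19,20,21,22,23,24,25,26,27,28,29,30,31): 1⊕0⊕0⊕0⊕1⊕1⊕1⊕1⊕1⊕1⊕0⊕1⊕1⊕1⊕0⊕0 = 0
Syndrome s16…s1 = 01111 → error at position 15.
Flip position 15: 1010111000001011000111111011100 → 1010111000001001000111111011100
Read data bits from positions 3,5,6,7,9,10,11,12,13,14,15,17,18,19,20,21,22,23,24,25,26,27,28,29,30,31: 11110000100000111111011100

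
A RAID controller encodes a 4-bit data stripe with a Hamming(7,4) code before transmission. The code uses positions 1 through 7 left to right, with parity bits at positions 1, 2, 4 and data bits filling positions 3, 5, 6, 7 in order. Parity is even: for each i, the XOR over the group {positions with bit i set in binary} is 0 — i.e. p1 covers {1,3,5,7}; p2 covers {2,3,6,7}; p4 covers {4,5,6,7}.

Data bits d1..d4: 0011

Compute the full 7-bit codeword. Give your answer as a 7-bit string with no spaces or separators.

Place data at non-parity positions: p1 p2 0 p4 0 1 1
p1 (pos 1,3,5,7): XOR of data positions = 0⊕0⊕1 = 1
p2 (pos 2,3,6,7): XOR of data positions = 0⊕1⊕1 = 0
p4 (pos 4,5,6,7): XOR of data positions = 0⊕1⊕1 = 0
Codeword: 1000011

1000011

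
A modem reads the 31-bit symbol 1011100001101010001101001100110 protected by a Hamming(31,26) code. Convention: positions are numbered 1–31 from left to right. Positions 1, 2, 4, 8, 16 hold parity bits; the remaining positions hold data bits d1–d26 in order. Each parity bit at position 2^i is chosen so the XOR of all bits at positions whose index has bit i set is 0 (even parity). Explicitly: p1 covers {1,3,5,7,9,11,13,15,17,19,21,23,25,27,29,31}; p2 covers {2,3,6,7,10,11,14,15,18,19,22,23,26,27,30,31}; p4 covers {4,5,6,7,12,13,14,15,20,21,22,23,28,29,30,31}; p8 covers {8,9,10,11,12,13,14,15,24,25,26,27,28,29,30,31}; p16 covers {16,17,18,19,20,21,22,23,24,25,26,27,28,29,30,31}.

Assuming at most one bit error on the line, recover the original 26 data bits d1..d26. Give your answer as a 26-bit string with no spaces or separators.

11000110101101101001100110

s1 (pos 1,3,5,7,9,11,13,15,17,19,21,23,25,27,29,31): 1⊕1⊕1⊕0⊕0⊕1⊕1⊕1⊕0⊕1⊕0⊕0⊕1⊕0⊕1⊕0 = 1
s2 (pos 2,3,6,7,10,11,14,15,18,19,22,23,26,27,30,31): 0⊕1⊕0⊕0⊕1⊕1⊕0⊕1⊕0⊕1⊕1⊕0⊕1⊕0⊕1⊕0 = 0
s4 (pos 4,5,6,7,12,13,14,15,20,21,22,23,28,29,30,31): 1⊕1⊕0⊕0⊕0⊕1⊕0⊕1⊕1⊕0⊕1⊕0⊕0⊕1⊕1⊕0 = 0
s8 (pos 8,9,10,11,12,13,14,15,24,25,26,27,28,29,30,31): 0⊕0⊕1⊕1⊕0⊕1⊕0⊕1⊕0⊕1⊕1⊕0⊕0⊕1⊕1⊕0 = 0
s16 (pos 16,17,18,19,20,21,22,23,24,25,26,27,28,29,30,31): 0⊕0⊕0⊕1⊕1⊕0⊕1⊕0⊕0⊕1⊕1⊕0⊕0⊕1⊕1⊕0 = 1
Syndrome s16…s1 = 10001 → error at position 17.
Flip position 17: 1011100001101010001101001100110 → 1011100001101010101101001100110
Read data bits from positions 3,5,6,7,9,10,11,12,13,14,15,17,18,19,20,21,22,23,24,25,26,27,28,29,30,31: 11000110101101101001100110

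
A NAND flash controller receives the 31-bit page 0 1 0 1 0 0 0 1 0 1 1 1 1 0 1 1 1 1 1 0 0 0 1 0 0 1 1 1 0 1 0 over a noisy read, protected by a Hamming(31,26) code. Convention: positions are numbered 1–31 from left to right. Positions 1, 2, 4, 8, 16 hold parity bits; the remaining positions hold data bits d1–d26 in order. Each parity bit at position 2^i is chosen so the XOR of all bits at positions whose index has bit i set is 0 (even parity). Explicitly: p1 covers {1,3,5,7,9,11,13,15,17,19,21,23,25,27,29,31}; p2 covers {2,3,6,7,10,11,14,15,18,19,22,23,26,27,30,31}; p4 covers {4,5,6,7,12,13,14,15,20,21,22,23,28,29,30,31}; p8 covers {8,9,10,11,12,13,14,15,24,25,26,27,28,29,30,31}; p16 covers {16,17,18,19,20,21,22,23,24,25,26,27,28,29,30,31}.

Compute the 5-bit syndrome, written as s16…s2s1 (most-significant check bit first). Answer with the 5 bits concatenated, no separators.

s1 (pos 1,3,5,7,9,11,13,15,17,19,21,23,25,27,29,31): 0⊕0⊕0⊕0⊕0⊕1⊕1⊕1⊕1⊕1⊕0⊕1⊕0⊕1⊕0⊕0 = 1
s2 (pos 2,3,6,7,10,11,14,15,18,19,22,23,26,27,30,31): 1⊕0⊕0⊕0⊕1⊕1⊕0⊕1⊕1⊕1⊕0⊕1⊕1⊕1⊕1⊕0 = 0
s4 (pos 4,5,6,7,12,13,14,15,20,21,22,23,28,29,30,31): 1⊕0⊕0⊕0⊕1⊕1⊕0⊕1⊕0⊕0⊕0⊕1⊕1⊕0⊕1⊕0 = 1
s8 (pos 8,9,10,11,12,13,14,15,24,25,26,27,28,29,30,31): 1⊕0⊕1⊕1⊕1⊕1⊕0⊕1⊕0⊕0⊕1⊕1⊕1⊕0⊕1⊕0 = 0
s16 (pos 16,17,18,19,20,21,22,23,24,25,26,27,28,29,30,31): 1⊕1⊕1⊕1⊕0⊕0⊕0⊕1⊕0⊕0⊕1⊕1⊕1⊕0⊕1⊕0 = 1
Syndrome s16…s1 = 10101 → error at position 21.

10101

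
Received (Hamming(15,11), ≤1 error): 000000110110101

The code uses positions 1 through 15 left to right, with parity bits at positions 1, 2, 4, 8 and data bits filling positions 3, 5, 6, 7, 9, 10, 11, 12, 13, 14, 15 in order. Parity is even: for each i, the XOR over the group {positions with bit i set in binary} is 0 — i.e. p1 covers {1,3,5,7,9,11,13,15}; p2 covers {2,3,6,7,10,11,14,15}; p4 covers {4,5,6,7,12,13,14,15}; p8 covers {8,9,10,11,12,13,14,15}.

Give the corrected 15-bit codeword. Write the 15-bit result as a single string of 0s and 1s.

s1 (pos 1,3,5,7,9,11,13,15): 0⊕0⊕0⊕1⊕0⊕1⊕1⊕1 = 0
s2 (pos 2,3,6,7,10,11,14,15): 0⊕0⊕0⊕1⊕1⊕1⊕0⊕1 = 0
s4 (pos 4,5,6,7,12,13,14,15): 0⊕0⊕0⊕1⊕0⊕1⊕0⊕1 = 1
s8 (pos 8,9,10,11,12,13,14,15): 1⊕0⊕1⊕1⊕0⊕1⊕0⊕1 = 1
Syndrome s8…s1 = 1100 → error at position 12.
Flip position 12: 000000110110101 → 000000110111101

000000110111101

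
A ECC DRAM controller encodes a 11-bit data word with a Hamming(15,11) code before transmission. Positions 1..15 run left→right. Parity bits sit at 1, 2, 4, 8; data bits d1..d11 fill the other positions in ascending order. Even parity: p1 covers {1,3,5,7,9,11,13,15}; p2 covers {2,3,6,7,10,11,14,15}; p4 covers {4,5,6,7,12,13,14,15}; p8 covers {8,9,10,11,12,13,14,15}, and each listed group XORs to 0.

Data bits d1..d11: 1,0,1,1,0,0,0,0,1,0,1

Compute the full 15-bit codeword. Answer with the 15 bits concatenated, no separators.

Place data at non-parity positions: p1 p2 1 p4 0 1 1 p8 0 0 0 0 1 0 1
p1 (pos 1,3,5,7,9,11,13,15): XOR of data positions = 1⊕0⊕1⊕0⊕0⊕1⊕1 = 0
p2 (pos 2,3,6,7,10,11,14,15): XOR of data positions = 1⊕1⊕1⊕0⊕0⊕0⊕1 = 0
p4 (pos 4,5,6,7,12,13,14,15): XOR of data positions = 0⊕1⊕1⊕0⊕1⊕0⊕1 = 0
p8 (pos 8,9,10,11,12,13,14,15): XOR of data positions = 0⊕0⊕0⊕0⊕1⊕0⊕1 = 0
Codeword: 001001100000101

001001100000101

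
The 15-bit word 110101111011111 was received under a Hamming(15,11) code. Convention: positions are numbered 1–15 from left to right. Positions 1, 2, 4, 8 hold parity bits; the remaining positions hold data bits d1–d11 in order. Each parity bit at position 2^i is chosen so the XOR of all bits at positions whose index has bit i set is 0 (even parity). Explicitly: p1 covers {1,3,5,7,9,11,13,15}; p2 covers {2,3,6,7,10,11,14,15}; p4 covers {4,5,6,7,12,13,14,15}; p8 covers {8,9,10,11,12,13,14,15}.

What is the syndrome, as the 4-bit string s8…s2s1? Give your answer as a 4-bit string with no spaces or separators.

1100

s1 (pos 1,3,5,7,9,11,13,15): 1⊕0⊕0⊕1⊕1⊕1⊕1⊕1 = 0
s2 (pos 2,3,6,7,10,11,14,15): 1⊕0⊕1⊕1⊕0⊕1⊕1⊕1 = 0
s4 (pos 4,5,6,7,12,13,14,15): 1⊕0⊕1⊕1⊕1⊕1⊕1⊕1 = 1
s8 (pos 8,9,10,11,12,13,14,15): 1⊕1⊕0⊕1⊕1⊕1⊕1⊕1 = 1
Syndrome s8…s1 = 1100 → error at position 12.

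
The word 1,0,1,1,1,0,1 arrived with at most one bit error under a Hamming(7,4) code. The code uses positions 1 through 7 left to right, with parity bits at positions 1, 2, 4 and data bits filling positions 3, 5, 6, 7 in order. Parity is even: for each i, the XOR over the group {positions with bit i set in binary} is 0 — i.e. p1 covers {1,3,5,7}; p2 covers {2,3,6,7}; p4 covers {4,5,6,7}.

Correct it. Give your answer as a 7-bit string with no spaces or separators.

1010101

s1 (pos 1,3,5,7): 1⊕1⊕1⊕1 = 0
s2 (pos 2,3,6,7): 0⊕1⊕0⊕1 = 0
s4 (pos 4,5,6,7): 1⊕1⊕0⊕1 = 1
Syndrome s4…s1 = 100 → error at position 4.
Flip position 4: 1011101 → 1010101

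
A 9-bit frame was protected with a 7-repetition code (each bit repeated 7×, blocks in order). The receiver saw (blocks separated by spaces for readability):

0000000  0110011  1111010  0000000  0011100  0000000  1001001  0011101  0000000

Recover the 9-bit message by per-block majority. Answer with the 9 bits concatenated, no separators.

Block 1 (0000000): 0 ones → 0
Block 2 (0110011): 4 ones → 1
Block 3 (1111010): 5 ones → 1
Block 4 (0000000): 0 ones → 0
Block 5 (0011100): 3 ones → 0
Block 6 (0000000): 0 ones → 0
Block 7 (1001001): 3 ones → 0
Block 8 (0011101): 4 ones → 1
Block 9 (0000000): 0 ones → 0

011000010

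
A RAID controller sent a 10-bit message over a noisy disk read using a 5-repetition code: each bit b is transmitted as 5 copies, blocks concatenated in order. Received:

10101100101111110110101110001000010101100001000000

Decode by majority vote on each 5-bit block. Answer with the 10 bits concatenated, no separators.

1011100100

Block 1 (10101): 3 ones → 1
Block 2 (10010): 2 ones → 0
Block 3 (11111): 5 ones → 1
Block 4 (10110): 3 ones → 1
Block 5 (10111): 4 ones → 1
Block 6 (00010): 1 one → 0
Block 7 (00010): 1 one → 0
Block 8 (10110): 3 ones → 1
Block 9 (00010): 1 one → 0
Block 10 (00000): 0 ones → 0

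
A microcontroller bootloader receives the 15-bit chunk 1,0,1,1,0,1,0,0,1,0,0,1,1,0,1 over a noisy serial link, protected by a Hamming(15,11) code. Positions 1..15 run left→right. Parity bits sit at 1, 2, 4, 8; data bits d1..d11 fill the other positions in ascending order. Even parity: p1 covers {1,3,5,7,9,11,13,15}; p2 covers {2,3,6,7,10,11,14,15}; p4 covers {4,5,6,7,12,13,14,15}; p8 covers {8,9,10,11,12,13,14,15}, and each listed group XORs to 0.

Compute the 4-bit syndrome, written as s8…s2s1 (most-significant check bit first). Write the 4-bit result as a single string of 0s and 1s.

0111

s1 (pos 1,3,5,7,9,11,13,15): 1⊕1⊕0⊕0⊕1⊕0⊕1⊕1 = 1
s2 (pos 2,3,6,7,10,11,14,15): 0⊕1⊕1⊕0⊕0⊕0⊕0⊕1 = 1
s4 (pos 4,5,6,7,12,13,14,15): 1⊕0⊕1⊕0⊕1⊕1⊕0⊕1 = 1
s8 (pos 8,9,10,11,12,13,14,15): 0⊕1⊕0⊕0⊕1⊕1⊕0⊕1 = 0
Syndrome s8…s1 = 0111 → error at position 7.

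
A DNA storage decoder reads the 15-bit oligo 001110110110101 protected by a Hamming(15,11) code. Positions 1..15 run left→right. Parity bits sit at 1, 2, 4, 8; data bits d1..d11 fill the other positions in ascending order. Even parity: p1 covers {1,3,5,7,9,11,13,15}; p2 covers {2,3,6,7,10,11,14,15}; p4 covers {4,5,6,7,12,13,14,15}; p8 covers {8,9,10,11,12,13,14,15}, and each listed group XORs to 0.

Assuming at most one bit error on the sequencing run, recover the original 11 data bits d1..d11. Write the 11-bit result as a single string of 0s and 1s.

s1 (pos 1,3,5,7,9,11,13,15): 0⊕1⊕1⊕1⊕0⊕1⊕1⊕1 = 0
s2 (pos 2,3,6,7,10,11,14,15): 0⊕1⊕0⊕1⊕1⊕1⊕0⊕1 = 1
s4 (pos 4,5,6,7,12,13,14,15): 1⊕1⊕0⊕1⊕0⊕1⊕0⊕1 = 1
s8 (pos 8,9,10,11,12,13,14,15): 1⊕0⊕1⊕1⊕0⊕1⊕0⊕1 = 1
Syndrome s8…s1 = 1110 → error at position 14.
Flip position 14: 001110110110101 → 001110110110111
Read data bits from positions 3,5,6,7,9,10,11,12,13,14,15: 11010110111

11010110111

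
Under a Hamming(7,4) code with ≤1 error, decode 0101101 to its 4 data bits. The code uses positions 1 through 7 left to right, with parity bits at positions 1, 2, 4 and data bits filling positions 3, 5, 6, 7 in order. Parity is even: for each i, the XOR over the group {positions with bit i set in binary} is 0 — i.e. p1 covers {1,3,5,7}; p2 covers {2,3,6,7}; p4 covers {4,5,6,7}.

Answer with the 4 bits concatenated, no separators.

s1 (pos 1,3,5,7): 0⊕0⊕1⊕1 = 0
s2 (pos 2,3,6,7): 1⊕0⊕0⊕1 = 0
s4 (pos 4,5,6,7): 1⊕1⊕0⊕1 = 1
Syndrome s4…s1 = 100 → error at position 4.
Flip position 4: 0101101 → 0100101
Read data bits from positions 3,5,6,7: 0101

0101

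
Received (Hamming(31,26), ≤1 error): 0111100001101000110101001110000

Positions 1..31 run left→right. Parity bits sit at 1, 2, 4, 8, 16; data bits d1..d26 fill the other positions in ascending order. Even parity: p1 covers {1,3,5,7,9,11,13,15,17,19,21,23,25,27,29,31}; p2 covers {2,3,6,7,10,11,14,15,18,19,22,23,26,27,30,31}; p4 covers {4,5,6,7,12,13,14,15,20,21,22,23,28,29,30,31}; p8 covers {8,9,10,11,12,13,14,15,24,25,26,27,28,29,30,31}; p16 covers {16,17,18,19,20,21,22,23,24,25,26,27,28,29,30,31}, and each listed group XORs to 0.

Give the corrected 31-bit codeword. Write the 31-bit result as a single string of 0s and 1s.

0111100001101000110111001110000

s1 (pos 1,3,5,7,9,11,13,15,17,19,21,23,25,27,29,31): 0⊕1⊕1⊕0⊕0⊕1⊕1⊕0⊕1⊕0⊕0⊕0⊕1⊕1⊕0⊕0 = 1
s2 (pos 2,3,6,7,10,11,14,15,18,19,22,23,26,27,30,31): 1⊕1⊕0⊕0⊕1⊕1⊕0⊕0⊕1⊕0⊕1⊕0⊕1⊕1⊕0⊕0 = 0
s4 (pos 4,5,6,7,12,13,14,15,20,21,22,23,28,29,30,31): 1⊕1⊕0⊕0⊕0⊕1⊕0⊕0⊕1⊕0⊕1⊕0⊕0⊕0⊕0⊕0 = 1
s8 (pos 8,9,10,11,12,13,14,15,24,25,26,27,28,29,30,31): 0⊕0⊕1⊕1⊕0⊕1⊕0⊕0⊕0⊕1⊕1⊕1⊕0⊕0⊕0⊕0 = 0
s16 (pos 16,17,18,19,20,21,22,23,24,25,26,27,28,29,30,31): 0⊕1⊕1⊕0⊕1⊕0⊕1⊕0⊕0⊕1⊕1⊕1⊕0⊕0⊕0⊕0 = 1
Syndrome s16…s1 = 10101 → error at position 21.
Flip position 21: 0111100001101000110101001110000 → 0111100001101000110111001110000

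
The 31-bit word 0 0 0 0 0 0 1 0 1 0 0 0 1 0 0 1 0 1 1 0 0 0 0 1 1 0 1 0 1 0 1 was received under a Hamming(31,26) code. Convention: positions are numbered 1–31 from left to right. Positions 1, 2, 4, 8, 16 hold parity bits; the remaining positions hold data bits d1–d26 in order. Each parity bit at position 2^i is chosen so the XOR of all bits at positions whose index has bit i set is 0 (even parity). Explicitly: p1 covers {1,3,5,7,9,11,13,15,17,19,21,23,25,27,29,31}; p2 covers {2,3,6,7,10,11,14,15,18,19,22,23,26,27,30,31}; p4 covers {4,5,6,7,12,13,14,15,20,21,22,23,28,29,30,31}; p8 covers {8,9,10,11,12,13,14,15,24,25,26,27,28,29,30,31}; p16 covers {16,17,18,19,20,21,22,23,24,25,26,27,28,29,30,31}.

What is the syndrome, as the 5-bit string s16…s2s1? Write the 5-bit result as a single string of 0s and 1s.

s1 (pos 1,3,5,7,9,11,13,15,17,19,21,23,25,27,29,31): 0⊕0⊕0⊕1⊕1⊕0⊕1⊕0⊕0⊕1⊕0⊕0⊕1⊕1⊕1⊕1 = 0
s2 (pos 2,3,6,7,10,11,14,15,18,19,22,23,26,27,30,31): 0⊕0⊕0⊕1⊕0⊕0⊕0⊕0⊕1⊕1⊕0⊕0⊕0⊕1⊕0⊕1 = 1
s4 (pos 4,5,6,7,12,13,14,15,20,21,22,23,28,29,30,31): 0⊕0⊕0⊕1⊕0⊕1⊕0⊕0⊕0⊕0⊕0⊕0⊕0⊕1⊕0⊕1 = 0
s8 (pos 8,9,10,11,12,13,14,15,24,25,26,27,28,29,30,31): 0⊕1⊕0⊕0⊕0⊕1⊕0⊕0⊕1⊕1⊕0⊕1⊕0⊕1⊕0⊕1 = 1
s16 (pos 16,17,18,19,20,21,22,23,24,25,26,27,28,29,30,31): 1⊕0⊕1⊕1⊕0⊕0⊕0⊕0⊕1⊕1⊕0⊕1⊕0⊕1⊕0⊕1 = 0
Syndrome s16…s1 = 01010 → error at position 10.

01010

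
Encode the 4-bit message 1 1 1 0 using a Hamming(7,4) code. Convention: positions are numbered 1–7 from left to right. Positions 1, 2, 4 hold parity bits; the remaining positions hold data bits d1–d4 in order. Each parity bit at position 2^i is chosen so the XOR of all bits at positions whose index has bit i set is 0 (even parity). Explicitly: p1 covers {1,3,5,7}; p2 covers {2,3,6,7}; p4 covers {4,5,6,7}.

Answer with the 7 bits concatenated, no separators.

Place data at non-parity positions: p1 p2 1 p4 1 1 0
p1 (pos 1,3,5,7): XOR of data positions = 1⊕1⊕0 = 0
p2 (pos 2,3,6,7): XOR of data positions = 1⊕1⊕0 = 0
p4 (pos 4,5,6,7): XOR of data positions = 1⊕1⊕0 = 0
Codeword: 0010110

0010110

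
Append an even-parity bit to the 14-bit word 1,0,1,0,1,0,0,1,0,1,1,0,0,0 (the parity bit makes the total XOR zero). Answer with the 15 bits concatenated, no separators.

XOR of the 14 data bits: 1⊕0⊕1⊕0⊕1⊕0⊕0⊕1⊕0⊕1⊕1⊕0⊕0⊕0 = 0
Parity bit = 0 (so all 15 bits XOR to 0).

101010010110000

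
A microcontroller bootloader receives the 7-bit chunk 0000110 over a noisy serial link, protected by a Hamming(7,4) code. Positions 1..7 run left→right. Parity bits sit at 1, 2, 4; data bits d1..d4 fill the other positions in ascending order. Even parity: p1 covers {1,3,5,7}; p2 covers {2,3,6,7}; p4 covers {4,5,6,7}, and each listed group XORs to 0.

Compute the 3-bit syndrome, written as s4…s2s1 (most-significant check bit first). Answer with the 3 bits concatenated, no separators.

s1 (pos 1,3,5,7): 0⊕0⊕1⊕0 = 1
s2 (pos 2,3,6,7): 0⊕0⊕1⊕0 = 1
s4 (pos 4,5,6,7): 0⊕1⊕1⊕0 = 0
Syndrome s4…s1 = 011 → error at position 3.

011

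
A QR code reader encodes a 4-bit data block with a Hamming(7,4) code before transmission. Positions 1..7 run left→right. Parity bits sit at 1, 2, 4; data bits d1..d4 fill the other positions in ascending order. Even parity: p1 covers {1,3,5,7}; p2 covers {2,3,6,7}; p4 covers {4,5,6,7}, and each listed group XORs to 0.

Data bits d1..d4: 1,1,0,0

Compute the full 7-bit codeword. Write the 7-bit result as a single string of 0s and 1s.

Place data at non-parity positions: p1 p2 1 p4 1 0 0
p1 (pos 1,3,5,7): XOR of data positions = 1⊕1⊕0 = 0
p2 (pos 2,3,6,7): XOR of data positions = 1⊕0⊕0 = 1
p4 (pos 4,5,6,7): XOR of data positions = 1⊕0⊕0 = 1
Codeword: 0111100

0111100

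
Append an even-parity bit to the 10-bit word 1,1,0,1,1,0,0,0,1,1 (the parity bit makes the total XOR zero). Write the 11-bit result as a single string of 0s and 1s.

XOR of the 10 data bits: 1⊕1⊕0⊕1⊕1⊕0⊕0⊕0⊕1⊕1 = 0
Parity bit = 0 (so all 11 bits XOR to 0).

11011000110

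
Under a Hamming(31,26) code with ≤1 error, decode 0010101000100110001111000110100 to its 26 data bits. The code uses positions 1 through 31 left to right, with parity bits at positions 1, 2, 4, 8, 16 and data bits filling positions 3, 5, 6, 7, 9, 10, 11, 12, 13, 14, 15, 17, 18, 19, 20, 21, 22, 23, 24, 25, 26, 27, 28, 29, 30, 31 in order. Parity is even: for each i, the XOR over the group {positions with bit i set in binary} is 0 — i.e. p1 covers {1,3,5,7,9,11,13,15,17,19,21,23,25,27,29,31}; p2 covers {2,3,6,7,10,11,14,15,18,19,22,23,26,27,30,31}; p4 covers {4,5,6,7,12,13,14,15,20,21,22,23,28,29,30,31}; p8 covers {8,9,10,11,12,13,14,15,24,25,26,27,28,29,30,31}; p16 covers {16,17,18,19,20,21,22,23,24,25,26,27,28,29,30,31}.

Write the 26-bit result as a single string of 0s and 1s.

s1 (pos 1,3,5,7,9,11,13,15,17,19,21,23,25,27,29,31): 0⊕1⊕1⊕1⊕0⊕1⊕0⊕1⊕0⊕1⊕1⊕0⊕0⊕1⊕1⊕0 = 1
s2 (pos 2,3,6,7,10,11,14,15,18,19,22,23,26,27,30,31): 0⊕1⊕0⊕1⊕0⊕1⊕1⊕1⊕0⊕1⊕1⊕0⊕1⊕1⊕0⊕0 = 1
s4 (pos 4,5,6,7,12,13,14,15,20,21,22,23,28,29,30,31): 0⊕1⊕0⊕1⊕0⊕0⊕1⊕1⊕1⊕1⊕1⊕0⊕0⊕1⊕0⊕0 = 0
s8 (pos 8,9,10,11,12,13,14,15,24,25,26,27,28,29,30,31): 0⊕0⊕0⊕1⊕0⊕0⊕1⊕1⊕0⊕0⊕1⊕1⊕0⊕1⊕0⊕0 = 0
s16 (pos 16,17,18,19,20,21,22,23,24,25,26,27,28,29,30,31): 0⊕0⊕0⊕1⊕1⊕1⊕1⊕0⊕0⊕0⊕1⊕1⊕0⊕1⊕0⊕0 = 1
Syndrome s16…s1 = 10011 → error at position 19.
Flip position 19: 0010101000100110001111000110100 → 0010101000100110000111000110100
Read data bits from positions 3,5,6,7,9,10,11,12,13,14,15,17,18,19,20,21,22,23,24,25,26,27,28,29,30,31: 11010010011000111000110100

11010010011000111000110100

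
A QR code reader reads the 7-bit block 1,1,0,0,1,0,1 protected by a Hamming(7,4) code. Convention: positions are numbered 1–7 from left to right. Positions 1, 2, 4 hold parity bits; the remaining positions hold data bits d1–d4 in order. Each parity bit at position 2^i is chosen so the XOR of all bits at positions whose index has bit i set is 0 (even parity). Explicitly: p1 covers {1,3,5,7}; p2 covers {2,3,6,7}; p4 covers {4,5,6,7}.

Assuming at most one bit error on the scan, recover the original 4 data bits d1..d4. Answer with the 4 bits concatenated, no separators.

s1 (pos 1,3,5,7): 1⊕0⊕1⊕1 = 1
s2 (pos 2,3,6,7): 1⊕0⊕0⊕1 = 0
s4 (pos 4,5,6,7): 0⊕1⊕0⊕1 = 0
Syndrome s4…s1 = 001 → error at position 1.
Flip position 1: 1100101 → 0100101
Read data bits from positions 3,5,6,7: 0101

0101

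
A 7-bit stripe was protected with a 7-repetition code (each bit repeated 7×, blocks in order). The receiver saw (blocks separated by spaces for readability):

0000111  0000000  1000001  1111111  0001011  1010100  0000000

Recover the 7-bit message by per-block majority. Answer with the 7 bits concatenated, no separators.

0001000

Block 1 (0000111): 3 ones → 0
Block 2 (0000000): 0 ones → 0
Block 3 (1000001): 2 ones → 0
Block 4 (1111111): 7 ones → 1
Block 5 (0001011): 3 ones → 0
Block 6 (1010100): 3 ones → 0
Block 7 (0000000): 0 ones → 0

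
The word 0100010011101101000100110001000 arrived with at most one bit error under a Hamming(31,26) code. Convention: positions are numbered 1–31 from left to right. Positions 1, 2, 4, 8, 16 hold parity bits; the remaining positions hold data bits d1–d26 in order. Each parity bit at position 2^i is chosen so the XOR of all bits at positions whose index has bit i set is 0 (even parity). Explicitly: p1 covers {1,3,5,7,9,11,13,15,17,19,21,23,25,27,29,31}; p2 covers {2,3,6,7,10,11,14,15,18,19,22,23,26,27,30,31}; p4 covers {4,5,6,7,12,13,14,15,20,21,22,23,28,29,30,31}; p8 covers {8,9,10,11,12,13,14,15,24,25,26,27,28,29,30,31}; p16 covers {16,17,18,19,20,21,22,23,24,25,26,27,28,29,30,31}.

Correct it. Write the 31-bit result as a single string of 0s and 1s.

s1 (pos 1,3,5,7,9,11,13,15,17,19,21,23,25,27,29,31): 0⊕0⊕0⊕0⊕1⊕1⊕1⊕0⊕0⊕0⊕0⊕1⊕0⊕0⊕0⊕0 = 0
s2 (pos 2,3,6,7,10,11,14,15,18,19,22,23,26,27,30,31): 1⊕0⊕1⊕0⊕1⊕1⊕1⊕0⊕0⊕0⊕0⊕1⊕0⊕0⊕0⊕0 = 0
s4 (pos 4,5,6,7,12,13,14,15,20,21,22,23,28,29,30,31): 0⊕0⊕1⊕0⊕0⊕1⊕1⊕0⊕1⊕0⊕0⊕1⊕1⊕0⊕0⊕0 = 0
s8 (pos 8,9,10,11,12,13,14,15,24,25,26,27,28,29,30,31): 0⊕1⊕1⊕1⊕0⊕1⊕1⊕0⊕1⊕0⊕0⊕0⊕1⊕0⊕0⊕0 = 1
s16 (pos 16,17,18,19,20,21,22,23,24,25,26,27,28,29,30,31): 1⊕0⊕0⊕0⊕1⊕0⊕0⊕1⊕1⊕0⊕0⊕0⊕1⊕0⊕0⊕0 = 1
Syndrome s16…s1 = 11000 → error at position 24.
Flip position 24: 0100010011101101000100110001000 → 0100010011101101000100100001000

0100010011101101000100100001000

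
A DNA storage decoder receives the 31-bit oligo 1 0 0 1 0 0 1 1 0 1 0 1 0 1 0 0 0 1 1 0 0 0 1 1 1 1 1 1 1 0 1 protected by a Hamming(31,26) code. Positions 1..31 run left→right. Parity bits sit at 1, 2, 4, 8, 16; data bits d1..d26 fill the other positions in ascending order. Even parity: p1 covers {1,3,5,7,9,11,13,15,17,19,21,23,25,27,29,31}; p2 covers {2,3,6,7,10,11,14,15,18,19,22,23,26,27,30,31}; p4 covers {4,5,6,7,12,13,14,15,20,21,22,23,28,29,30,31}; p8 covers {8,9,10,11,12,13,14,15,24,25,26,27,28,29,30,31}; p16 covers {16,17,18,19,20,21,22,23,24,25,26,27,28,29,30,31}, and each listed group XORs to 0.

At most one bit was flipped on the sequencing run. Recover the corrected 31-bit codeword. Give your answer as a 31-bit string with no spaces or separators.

1001001100010100011000111111101

s1 (pos 1,3,5,7,9,11,13,15,17,19,21,23,25,27,29,31): 1⊕0⊕0⊕1⊕0⊕0⊕0⊕0⊕0⊕1⊕0⊕1⊕1⊕1⊕1⊕1 = 0
s2 (pos 2,3,6,7,10,11,14,15,18,19,22,23,26,27,30,31): 0⊕0⊕0⊕1⊕1⊕0⊕1⊕0⊕1⊕1⊕0⊕1⊕1⊕1⊕0⊕1 = 1
s4 (pos 4,5,6,7,12,13,14,15,20,21,22,23,28,29,30,31): 1⊕0⊕0⊕1⊕1⊕0⊕1⊕0⊕0⊕0⊕0⊕1⊕1⊕1⊕0⊕1 = 0
s8 (pos 8,9,10,11,12,13,14,15,24,25,26,27,28,29,30,31): 1⊕0⊕1⊕0⊕1⊕0⊕1⊕0⊕1⊕1⊕1⊕1⊕1⊕1⊕0⊕1 = 1
s16 (pos 16,17,18,19,20,21,22,23,24,25,26,27,28,29,30,31): 0⊕0⊕1⊕1⊕0⊕0⊕0⊕1⊕1⊕1⊕1⊕1⊕1⊕1⊕0⊕1 = 0
Syndrome s16…s1 = 01010 → error at position 10.
Flip position 10: 1001001101010100011000111111101 → 1001001100010100011000111111101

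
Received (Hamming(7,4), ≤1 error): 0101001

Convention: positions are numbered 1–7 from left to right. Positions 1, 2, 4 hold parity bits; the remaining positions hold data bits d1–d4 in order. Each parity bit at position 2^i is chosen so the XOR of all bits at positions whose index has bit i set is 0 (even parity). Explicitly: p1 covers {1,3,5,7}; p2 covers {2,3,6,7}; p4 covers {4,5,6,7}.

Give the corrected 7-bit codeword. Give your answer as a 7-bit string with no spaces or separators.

1101001

s1 (pos 1,3,5,7): 0⊕0⊕0⊕1 = 1
s2 (pos 2,3,6,7): 1⊕0⊕0⊕1 = 0
s4 (pos 4,5,6,7): 1⊕0⊕0⊕1 = 0
Syndrome s4…s1 = 001 → error at position 1.
Flip position 1: 0101001 → 1101001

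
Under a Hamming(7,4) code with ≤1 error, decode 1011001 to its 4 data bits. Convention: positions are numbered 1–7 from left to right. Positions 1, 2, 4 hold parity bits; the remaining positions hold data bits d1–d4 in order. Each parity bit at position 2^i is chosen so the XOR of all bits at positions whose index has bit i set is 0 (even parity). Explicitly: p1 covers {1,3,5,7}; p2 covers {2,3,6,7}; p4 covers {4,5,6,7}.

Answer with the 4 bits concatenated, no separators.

s1 (pos 1,3,5,7): 1⊕1⊕0⊕1 = 1
s2 (pos 2,3,6,7): 0⊕1⊕0⊕1 = 0
s4 (pos 4,5,6,7): 1⊕0⊕0⊕1 = 0
Syndrome s4…s1 = 001 → error at position 1.
Flip position 1: 1011001 → 0011001
Read data bits from positions 3,5,6,7: 1001

1001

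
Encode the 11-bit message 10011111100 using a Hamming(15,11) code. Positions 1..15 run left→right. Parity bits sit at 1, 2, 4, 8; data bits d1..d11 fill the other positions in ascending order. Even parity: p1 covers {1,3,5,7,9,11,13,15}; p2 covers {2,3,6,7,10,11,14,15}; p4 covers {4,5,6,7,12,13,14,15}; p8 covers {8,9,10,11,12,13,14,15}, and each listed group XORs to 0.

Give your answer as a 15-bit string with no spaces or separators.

Place data at non-parity positions: p1 p2 1 p4 0 0 1 p8 1 1 1 1 1 0 0
p1 (pos 1,3,5,7,9,11,13,15): XOR of data positions = 1⊕0⊕1⊕1⊕1⊕1⊕0 = 1
p2 (pos 2,3,6,7,10,11,14,15): XOR of data positions = 1⊕0⊕1⊕1⊕1⊕0⊕0 = 0
p4 (pos 4,5,6,7,12,13,14,15): XOR of data positions = 0⊕0⊕1⊕1⊕1⊕0⊕0 = 1
p8 (pos 8,9,10,11,12,13,14,15): XOR of data positions = 1⊕1⊕1⊕1⊕1⊕0⊕0 = 1
Codeword: 101100111111100

101100111111100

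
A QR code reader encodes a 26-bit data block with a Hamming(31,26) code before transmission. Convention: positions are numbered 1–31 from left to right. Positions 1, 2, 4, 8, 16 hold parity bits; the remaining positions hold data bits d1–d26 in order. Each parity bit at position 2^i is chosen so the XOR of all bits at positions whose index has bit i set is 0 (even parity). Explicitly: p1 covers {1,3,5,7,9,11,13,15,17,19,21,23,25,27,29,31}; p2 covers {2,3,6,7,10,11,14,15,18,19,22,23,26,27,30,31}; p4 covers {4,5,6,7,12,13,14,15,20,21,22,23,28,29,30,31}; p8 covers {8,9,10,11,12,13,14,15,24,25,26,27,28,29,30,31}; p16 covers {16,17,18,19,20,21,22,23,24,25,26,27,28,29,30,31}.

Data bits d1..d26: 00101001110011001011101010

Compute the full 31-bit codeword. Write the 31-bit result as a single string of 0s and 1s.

0101010110011100011001011101010

Place data at non-parity positions: p1 p2 0 p4 0 1 0 p8 1 0 0 1 1 1 0 p16 0 1 1 0 0 1 0 1 1 1 0 1 0 1 0
p1 (pos 1,3,5,7,9,11,13,15,17,19,21,23,25,27,29,31): XOR of data positions = 0⊕0⊕0⊕1⊕0⊕1⊕0⊕0⊕1⊕0⊕0⊕1⊕0⊕0⊕0 = 0
p2 (pos 2,3,6,7,10,11,14,15,18,19,22,23,26,27,30,31): XOR of data positions = 0⊕1⊕0⊕0⊕0⊕1⊕0⊕1⊕1⊕1⊕0⊕1⊕0⊕1⊕0 = 1
p4 (pos 4,5,6,7,12,13,14,15,20,21,22,23,28,29,30,31): XOR of data positions = 0⊕1⊕0⊕1⊕1⊕1⊕0⊕0⊕0⊕1⊕0⊕1⊕0⊕1⊕0 = 1
p8 (pos 8,9,10,11,12,13,14,15,24,25,26,27,28,29,30,31): XOR of data positions = 1⊕0⊕0⊕1⊕1⊕1⊕0⊕1⊕1⊕1⊕0⊕1⊕0⊕1⊕0 = 1
p16 (pos 16,17,18,19,20,21,22,23,24,25,26,27,28,29,30,31): XOR of data positions = 0⊕1⊕1⊕0⊕0⊕1⊕0⊕1⊕1⊕1⊕0⊕1⊕0⊕1⊕0 = 0
Codeword: 0101010110011100011001011101010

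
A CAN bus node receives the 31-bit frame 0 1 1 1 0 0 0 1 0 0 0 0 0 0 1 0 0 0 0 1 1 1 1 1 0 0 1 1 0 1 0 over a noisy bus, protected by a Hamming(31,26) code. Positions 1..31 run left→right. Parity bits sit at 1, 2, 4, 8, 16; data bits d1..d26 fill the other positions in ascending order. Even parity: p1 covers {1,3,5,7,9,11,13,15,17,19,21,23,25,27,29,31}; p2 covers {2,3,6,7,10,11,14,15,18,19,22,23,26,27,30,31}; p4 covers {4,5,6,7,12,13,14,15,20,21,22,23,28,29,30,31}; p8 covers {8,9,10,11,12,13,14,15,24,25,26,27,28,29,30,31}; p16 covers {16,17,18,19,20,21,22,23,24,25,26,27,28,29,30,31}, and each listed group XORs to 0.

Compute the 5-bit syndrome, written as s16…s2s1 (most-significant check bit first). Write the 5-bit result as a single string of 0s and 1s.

00011

s1 (pos 1,3,5,7,9,11,13,15,17,19,21,23,25,27,29,31): 0⊕1⊕0⊕0⊕0⊕0⊕0⊕1⊕0⊕0⊕1⊕1⊕0⊕1⊕0⊕0 = 1
s2 (pos 2,3,6,7,10,11,14,15,18,19,22,23,26,27,30,31): 1⊕1⊕0⊕0⊕0⊕0⊕0⊕1⊕0⊕0⊕1⊕1⊕0⊕1⊕1⊕0 = 1
s4 (pos 4,5,6,7,12,13,14,15,20,21,22,23,28,29,30,31): 1⊕0⊕0⊕0⊕0⊕0⊕0⊕1⊕1⊕1⊕1⊕1⊕1⊕0⊕1⊕0 = 0
s8 (pos 8,9,10,11,12,13,14,15,24,25,26,27,28,29,30,31): 1⊕0⊕0⊕0⊕0⊕0⊕0⊕1⊕1⊕0⊕0⊕1⊕1⊕0⊕1⊕0 = 0
s16 (pos 16,17,18,19,20,21,22,23,24,25,26,27,28,29,30,31): 0⊕0⊕0⊕0⊕1⊕1⊕1⊕1⊕1⊕0⊕0⊕1⊕1⊕0⊕1⊕0 = 0
Syndrome s16…s1 = 00011 → error at position 3.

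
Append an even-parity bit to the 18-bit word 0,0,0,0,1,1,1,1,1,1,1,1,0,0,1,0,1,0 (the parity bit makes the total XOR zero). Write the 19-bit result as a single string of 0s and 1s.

XOR of the 18 data bits: 0⊕0⊕0⊕0⊕1⊕1⊕1⊕1⊕1⊕1⊕1⊕1⊕0⊕0⊕1⊕0⊕1⊕0 = 0
Parity bit = 0 (so all 19 bits XOR to 0).

0000111111110010100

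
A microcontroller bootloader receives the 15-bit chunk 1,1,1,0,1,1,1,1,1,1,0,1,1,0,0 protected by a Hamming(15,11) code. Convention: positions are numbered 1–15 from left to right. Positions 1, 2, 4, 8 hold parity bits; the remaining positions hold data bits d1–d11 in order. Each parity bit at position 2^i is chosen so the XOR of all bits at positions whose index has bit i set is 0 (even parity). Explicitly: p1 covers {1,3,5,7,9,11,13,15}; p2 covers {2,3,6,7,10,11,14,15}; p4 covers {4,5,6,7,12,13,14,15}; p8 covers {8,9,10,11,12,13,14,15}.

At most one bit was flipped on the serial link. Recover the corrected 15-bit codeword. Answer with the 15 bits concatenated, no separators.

111011111101110

s1 (pos 1,3,5,7,9,11,13,15): 1⊕1⊕1⊕1⊕1⊕0⊕1⊕0 = 0
s2 (pos 2,3,6,7,10,11,14,15): 1⊕1⊕1⊕1⊕1⊕0⊕0⊕0 = 1
s4 (pos 4,5,6,7,12,13,14,15): 0⊕1⊕1⊕1⊕1⊕1⊕0⊕0 = 1
s8 (pos 8,9,10,11,12,13,14,15): 1⊕1⊕1⊕0⊕1⊕1⊕0⊕0 = 1
Syndrome s8…s1 = 1110 → error at position 14.
Flip position 14: 111011111101100 → 111011111101110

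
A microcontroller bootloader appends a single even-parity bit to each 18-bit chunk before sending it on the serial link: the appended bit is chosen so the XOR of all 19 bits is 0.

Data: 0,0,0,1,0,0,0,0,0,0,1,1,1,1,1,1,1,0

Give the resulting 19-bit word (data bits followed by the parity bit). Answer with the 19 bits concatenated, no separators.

XOR of the 18 data bits: 0⊕0⊕0⊕1⊕0⊕0⊕0⊕0⊕0⊕0⊕1⊕1⊕1⊕1⊕1⊕1⊕1⊕0 = 0
Parity bit = 0 (so all 19 bits XOR to 0).

0001000000111111100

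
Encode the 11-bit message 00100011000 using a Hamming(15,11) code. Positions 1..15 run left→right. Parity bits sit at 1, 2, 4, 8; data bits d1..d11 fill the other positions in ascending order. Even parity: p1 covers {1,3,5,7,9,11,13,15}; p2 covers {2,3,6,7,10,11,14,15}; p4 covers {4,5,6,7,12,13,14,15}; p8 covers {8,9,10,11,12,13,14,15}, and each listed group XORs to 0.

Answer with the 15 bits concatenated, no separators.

100001000011000

Place data at non-parity positions: p1 p2 0 p4 0 1 0 p8 0 0 1 1 0 0 0
p1 (pos 1,3,5,7,9,11,13,15): XOR of data positions = 0⊕0⊕0⊕0⊕1⊕0⊕0 = 1
p2 (pos 2,3,6,7,10,11,14,15): XOR of data positions = 0⊕1⊕0⊕0⊕1⊕0⊕0 = 0
p4 (pos 4,5,6,7,12,13,14,15): XOR of data positions = 0⊕1⊕0⊕1⊕0⊕0⊕0 = 0
p8 (pos 8,9,10,11,12,13,14,15): XOR of data positions = 0⊕0⊕1⊕1⊕0⊕0⊕0 = 0
Codeword: 100001000011000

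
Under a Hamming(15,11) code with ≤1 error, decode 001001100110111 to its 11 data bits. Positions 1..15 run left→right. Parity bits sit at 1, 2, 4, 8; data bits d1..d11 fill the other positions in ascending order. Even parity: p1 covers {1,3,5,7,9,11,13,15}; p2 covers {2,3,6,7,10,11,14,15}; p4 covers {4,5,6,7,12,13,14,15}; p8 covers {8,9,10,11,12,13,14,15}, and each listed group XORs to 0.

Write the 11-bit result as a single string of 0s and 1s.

s1 (pos 1,3,5,7,9,11,13,15): 0⊕1⊕0⊕1⊕0⊕1⊕1⊕1 = 1
s2 (pos 2,3,6,7,10,11,14,15): 0⊕1⊕1⊕1⊕1⊕1⊕1⊕1 = 1
s4 (pos 4,5,6,7,12,13,14,15): 0⊕0⊕1⊕1⊕0⊕1⊕1⊕1 = 1
s8 (pos 8,9,10,11,12,13,14,15): 0⊕0⊕1⊕1⊕0⊕1⊕1⊕1 = 1
Syndrome s8…s1 = 1111 → error at position 15.
Flip position 15: 001001100110111 → 001001100110110
Read data bits from positions 3,5,6,7,9,10,11,12,13,14,15: 10110110110

10110110110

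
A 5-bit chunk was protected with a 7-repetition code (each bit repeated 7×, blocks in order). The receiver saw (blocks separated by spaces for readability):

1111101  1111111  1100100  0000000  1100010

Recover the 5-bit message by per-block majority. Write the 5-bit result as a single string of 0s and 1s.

11000

Block 1 (1111101): 6 ones → 1
Block 2 (1111111): 7 ones → 1
Block 3 (1100100): 3 ones → 0
Block 4 (0000000): 0 ones → 0
Block 5 (1100010): 3 ones → 0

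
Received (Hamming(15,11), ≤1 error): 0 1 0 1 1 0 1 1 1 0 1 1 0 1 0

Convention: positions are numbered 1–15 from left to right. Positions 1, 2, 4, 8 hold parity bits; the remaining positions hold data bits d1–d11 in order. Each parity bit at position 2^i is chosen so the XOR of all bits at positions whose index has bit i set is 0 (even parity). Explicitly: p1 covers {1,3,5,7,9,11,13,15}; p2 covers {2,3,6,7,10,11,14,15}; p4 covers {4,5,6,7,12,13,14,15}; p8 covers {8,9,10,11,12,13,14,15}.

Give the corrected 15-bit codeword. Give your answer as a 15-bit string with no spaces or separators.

010110111010010

s1 (pos 1,3,5,7,9,11,13,15): 0⊕0⊕1⊕1⊕1⊕1⊕0⊕0 = 0
s2 (pos 2,3,6,7,10,11,14,15): 1⊕0⊕0⊕1⊕0⊕1⊕1⊕0 = 0
s4 (pos 4,5,6,7,12,13,14,15): 1⊕1⊕0⊕1⊕1⊕0⊕1⊕0 = 1
s8 (pos 8,9,10,11,12,13,14,15): 1⊕1⊕0⊕1⊕1⊕0⊕1⊕0 = 1
Syndrome s8…s1 = 1100 → error at position 12.
Flip position 12: 010110111011010 → 010110111010010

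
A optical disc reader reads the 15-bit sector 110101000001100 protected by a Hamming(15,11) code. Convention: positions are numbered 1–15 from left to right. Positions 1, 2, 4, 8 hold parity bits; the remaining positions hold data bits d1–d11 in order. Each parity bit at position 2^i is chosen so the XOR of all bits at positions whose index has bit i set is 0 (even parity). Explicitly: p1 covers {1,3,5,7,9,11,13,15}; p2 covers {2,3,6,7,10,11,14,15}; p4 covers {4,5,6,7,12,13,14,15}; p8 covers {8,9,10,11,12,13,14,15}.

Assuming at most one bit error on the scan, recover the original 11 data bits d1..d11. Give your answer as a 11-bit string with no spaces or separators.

00100001100

s1 (pos 1,3,5,7,9,11,13,15): 1⊕0⊕0⊕0⊕0⊕0⊕1⊕0 = 0
s2 (pos 2,3,6,7,10,11,14,15): 1⊕0⊕1⊕0⊕0⊕0⊕0⊕0 = 0
s4 (pos 4,5,6,7,12,13,14,15): 1⊕0⊕1⊕0⊕1⊕1⊕0⊕0 = 0
s8 (pos 8,9,10,11,12,13,14,15): 0⊕0⊕0⊕0⊕1⊕1⊕0⊕0 = 0
Syndrome s8…s1 = 0000 → no error.
Read data bits from positions 3,5,6,7,9,10,11,12,13,14,15: 00100001100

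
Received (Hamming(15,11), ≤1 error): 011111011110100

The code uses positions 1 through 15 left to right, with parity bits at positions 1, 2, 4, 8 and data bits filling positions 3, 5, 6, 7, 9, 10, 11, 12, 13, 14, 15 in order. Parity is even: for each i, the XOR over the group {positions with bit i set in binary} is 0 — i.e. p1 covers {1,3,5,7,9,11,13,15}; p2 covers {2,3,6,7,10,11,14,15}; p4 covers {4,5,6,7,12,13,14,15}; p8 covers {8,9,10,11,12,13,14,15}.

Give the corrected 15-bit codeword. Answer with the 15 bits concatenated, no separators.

011111011100100

s1 (pos 1,3,5,7,9,11,13,15): 0⊕1⊕1⊕0⊕1⊕1⊕1⊕0 = 1
s2 (pos 2,3,6,7,10,11,14,15): 1⊕1⊕1⊕0⊕1⊕1⊕0⊕0 = 1
s4 (pos 4,5,6,7,12,13,14,15): 1⊕1⊕1⊕0⊕0⊕1⊕0⊕0 = 0
s8 (pos 8,9,10,11,12,13,14,15): 1⊕1⊕1⊕1⊕0⊕1⊕0⊕0 = 1
Syndrome s8…s1 = 1011 → error at position 11.
Flip position 11: 011111011110100 → 011111011100100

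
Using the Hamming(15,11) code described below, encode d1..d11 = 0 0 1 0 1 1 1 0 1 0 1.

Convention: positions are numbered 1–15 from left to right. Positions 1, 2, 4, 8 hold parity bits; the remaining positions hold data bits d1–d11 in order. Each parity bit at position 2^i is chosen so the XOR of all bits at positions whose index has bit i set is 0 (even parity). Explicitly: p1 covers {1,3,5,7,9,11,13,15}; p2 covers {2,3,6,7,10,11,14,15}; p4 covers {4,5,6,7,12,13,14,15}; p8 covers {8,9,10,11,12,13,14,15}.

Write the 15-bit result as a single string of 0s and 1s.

Place data at non-parity positions: p1 p2 0 p4 0 1 0 p8 1 1 1 0 1 0 1
p1 (pos 1,3,5,7,9,11,13,15): XOR of data positions = 0⊕0⊕0⊕1⊕1⊕1⊕1 = 0
p2 (pos 2,3,6,7,10,11,14,15): XOR of data positions = 0⊕1⊕0⊕1⊕1⊕0⊕1 = 0
p4 (pos 4,5,6,7,12,13,14,15): XOR of data positions = 0⊕1⊕0⊕0⊕1⊕0⊕1 = 1
p8 (pos 8,9,10,11,12,13,14,15): XOR of data positions = 1⊕1⊕1⊕0⊕1⊕0⊕1 = 1
Codeword: 000101011110101

000101011110101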